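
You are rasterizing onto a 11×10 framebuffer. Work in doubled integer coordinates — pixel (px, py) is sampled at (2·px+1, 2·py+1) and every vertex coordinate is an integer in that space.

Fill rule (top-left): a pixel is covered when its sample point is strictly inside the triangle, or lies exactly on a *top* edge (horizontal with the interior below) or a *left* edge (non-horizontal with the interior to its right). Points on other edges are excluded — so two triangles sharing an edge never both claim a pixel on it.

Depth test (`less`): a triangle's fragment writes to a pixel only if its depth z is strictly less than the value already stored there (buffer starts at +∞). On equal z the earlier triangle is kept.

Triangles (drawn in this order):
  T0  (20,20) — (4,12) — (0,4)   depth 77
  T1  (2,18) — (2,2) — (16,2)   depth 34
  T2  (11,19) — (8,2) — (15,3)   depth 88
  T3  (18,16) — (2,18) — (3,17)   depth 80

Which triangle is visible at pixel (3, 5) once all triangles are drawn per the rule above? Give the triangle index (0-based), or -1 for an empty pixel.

T0:
  2·area = 96
  edge (20, 20)→(4, 12): d=(-16,-8) top-left  bias=+0
  edge (4, 12)→(0, 4): d=(-4,-8) top-left  bias=+0
  edge (0, 4)→(20, 20): d=(20,16) right/bottom  bias=-1
    (0,2)@(1, 5): e=[88,4,4] → X
    (1,2)@(3, 5): e=[104,20,-28] → .
    (0,3)@(1, 7): e=[56,-4,44] → .
    (1,3)@(3, 7): e=[72,12,12] → X
    (2,3)@(5, 7): e=[88,28,-20] → .
    (1,4)@(3, 9): e=[40,4,52] → X
    (2,4)@(5, 9): e=[56,20,20] → X
    (3,4)@(7, 9): e=[72,36,-12] → .
    (1,5)@(3, 11): e=[8,-4,92] → .
    (2,5)@(5, 11): e=[24,12,60] → X
    (3,5)@(7, 11): e=[40,28,28] → X
    (4,5)@(9, 11): e=[56,44,-4] → .
  covered (12 px):
    . . . . . . . . . . .
    . . . . . . . . . . .
    X . . . . . . . . . .
    . X . . . . . . . . .
    . X X . . . . . . . .
    . . X X . . . . . . .
    . . . X X X . . . . .
    . . . . . X X . . . .
    . . . . . . . X . . .
    . . . . . . . . . . .
T1:
  2·area = 224
  edge (2, 18)→(2, 2): d=(0,-16) top-left  bias=+0
  edge (2, 2)→(16, 2): d=(14,0) top-left  bias=+0
  edge (16, 2)→(2, 18): d=(-14,16) right/bottom  bias=-1
    (1,1)@(3, 3): e=[16,14,194] → X
    (2,1)@(5, 3): e=[48,14,162] → X
    (3,1)@(7, 3): e=[80,14,130] → X
    (4,1)@(9, 3): e=[112,14,98] → X
    (5,1)@(11, 3): e=[144,14,66] → X
    (6,1)@(13, 3): e=[176,14,34] → X
    (7,1)@(15, 3): e=[208,14,2] → X
    (8,1)@(17, 3): e=[240,14,-30] → .
    (1,2)@(3, 5): e=[16,42,166] → X
    (7,2)@(15, 5): e=[208,42,-26] → .
    (1,3)@(3, 7): e=[16,70,138] → X
    (6,3)@(13, 7): e=[176,70,-22] → .
  covered (28 px):
    . . . . . . . . . . .
    . X X X X X X X . . .
    . X X X X X X . . . .
    . X X X X X . . . . .
    . X X X X . . . . . .
    . X X X . . . . . . .
    . X X . . . . . . . .
    . X . . . . . . . . .
    . . . . . . . . . . .
    . . . . . . . . . . .
T2:
  2·area = 116
  edge (11, 19)→(8, 2): d=(-3,-17) top-left  bias=+0
  edge (8, 2)→(15, 3): d=(7,1) right/bottom  bias=-1
  edge (15, 3)→(11, 19): d=(-4,16) right/bottom  bias=-1
    (0,0)@(1, 1): e=[-116,0,232] → .  [on edge]
    (4,1)@(9, 3): e=[14,6,96] → X
    (5,1)@(11, 3): e=[48,4,64] → X
    (6,1)@(13, 3): e=[82,2,32] → X
    (7,1)@(15, 3): e=[116,0,0] → .  [on edge]
    (4,2)@(9, 5): e=[8,20,88] → X
    (7,2)@(15, 5): e=[110,14,-8] → .
    (4,3)@(9, 7): e=[2,34,80] → X
    (7,3)@(15, 7): e=[104,28,-16] → .
    (4,4)@(9, 9): e=[-4,48,72] → .
    (5,4)@(11, 9): e=[30,46,40] → X
    (7,4)@(15, 9): e=[98,42,-24] → .
    (6,5)@(13, 11): e=[58,58,0] → .  [on edge]
    (5,9)@(11, 19): e=[0,116,0] → .  [on edge]
  covered (15 px):
    . . . . . . . . . . .
    . . . . X X X . . . .
    . . . . X X X . . . .
    . . . . X X X . . . .
    . . . . . X X . . . .
    . . . . . X . . . . .
    . . . . . X . . . . .
    . . . . . X . . . . .
    . . . . . X . . . . .
    . . . . . . . . . . .
T3:
  2·area = 14
  edge (18, 16)→(2, 18): d=(-16,2) right/bottom  bias=-1
  edge (2, 18)→(3, 17): d=(1,-1) top-left  bias=+0
  edge (3, 17)→(18, 16): d=(15,-1) top-left  bias=+0
    (9,0)@(19, 1): e=[238,0,-224] → .  [on edge]
    (8,1)@(17, 3): e=[210,0,-196] → .  [on edge]
    (7,2)@(15, 5): e=[182,0,-168] → .  [on edge]
    (6,3)@(13, 7): e=[154,0,-140] → .  [on edge]
    (5,4)@(11, 9): e=[126,0,-112] → .  [on edge]
    (4,5)@(9, 11): e=[98,0,-84] → .  [on edge]
    (3,6)@(7, 13): e=[70,0,-56] → .  [on edge]
    (2,7)@(5, 15): e=[42,0,-28] → .  [on edge]
    (1,8)@(3, 17): e=[14,0,0] → X  [on edge]
    (2,8)@(5, 17): e=[10,2,2] → X
    (3,8)@(7, 17): e=[6,4,4] → X
    (4,8)@(9, 17): e=[2,6,6] → X
    (0,9)@(1, 19): e=[-14,0,28] → .  [on edge]
  covered (4 px):
    . . . . . . . . . . .
    . . . . . . . . . . .
    . . . . . . . . . . .
    . . . . . . . . . . .
    . . . . . . . . . . .
    . . . . . . . . . . .
    . . . . . . . . . . .
    . . . . . . . . . . .
    . X X X X . . . . . .
    . . . . . . . . . . .

Z-buffer (winner per pixel, '.' = empty):
  . . . . . . . . . . .
  . 1 1 1 1 1 1 1 . . .
  0 1 1 1 1 1 1 . . . .
  . 1 1 1 1 1 2 . . . .
  . 1 1 1 1 2 2 . . . .
  . 1 1 1 . 2 . . . . .
  . 1 1 0 0 0 . . . . .
  . 1 . . . 0 0 . . . .
  . 3 3 3 3 2 . 0 . . .
  . . . . . . . . . . .

Answer: 1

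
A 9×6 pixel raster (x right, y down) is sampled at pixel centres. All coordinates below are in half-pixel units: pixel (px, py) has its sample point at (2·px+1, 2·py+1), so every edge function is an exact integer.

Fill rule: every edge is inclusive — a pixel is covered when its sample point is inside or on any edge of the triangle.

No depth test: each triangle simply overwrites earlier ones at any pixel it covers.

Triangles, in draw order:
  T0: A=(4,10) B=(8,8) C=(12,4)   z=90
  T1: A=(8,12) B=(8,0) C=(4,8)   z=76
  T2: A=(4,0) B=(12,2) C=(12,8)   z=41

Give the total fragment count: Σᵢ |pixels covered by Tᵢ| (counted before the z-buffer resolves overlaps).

T0:
  2·area = 8  (B↔C swapped to make it positive)
  edge (4, 10)→(12, 4): d=(8,-6) inclusive
  edge (12, 4)→(8, 8): d=(-4,4) inclusive
  edge (8, 8)→(4, 10): d=(-4,2) inclusive
    (7,0)@(15, 1): e=[-6,0,14] → ·  [on edge]
    (6,1)@(13, 3): e=[-2,0,10] → ·  [on edge]
    (5,2)@(11, 5): e=[2,0,6] → #  [on edge]
    (6,2)@(13, 5): e=[14,-8,2] → ·
    (4,3)@(9, 7): e=[6,0,2] → #  [on edge]
    (5,3)@(11, 7): e=[18,-8,-2] → ·
    (3,4)@(7, 9): e=[10,0,-2] → ·  [on edge]
    (4,4)@(9, 9): e=[22,-8,-6] → ·
    (2,5)@(5, 11): e=[14,0,-6] → ·  [on edge]
  covered (2 px):
    · · · · · · · · ·
    · · · · · · · · ·
    · · · · · # · · ·
    · · · · # · · · ·
    · · · · · · · · ·
    · · · · · · · · ·
T1:
  2·area = 48  (B↔C swapped to make it positive)
  edge (8, 12)→(4, 8): d=(-4,-4) inclusive
  edge (4, 8)→(8, 0): d=(4,-8) inclusive
  edge (8, 0)→(8, 12): d=(0,12) inclusive
    (3,1)@(7, 3): e=[32,4,12] → #
    (4,1)@(9, 3): e=[40,20,-12] → ·
    (0,2)@(1, 5): e=[0,-36,84] → ·  [on edge]
    (3,2)@(7, 5): e=[24,12,12] → #
    (4,2)@(9, 5): e=[32,28,-12] → ·
    (1,3)@(3, 7): e=[0,-12,60] → ·  [on edge]
    (2,3)@(5, 7): e=[8,4,36] → #
    (4,3)@(9, 7): e=[24,36,-12] → ·
    (2,4)@(5, 9): e=[0,12,36] → #  [on edge]
    (4,4)@(9, 9): e=[16,44,-12] → ·
    (2,5)@(5, 11): e=[-8,20,36] → ·
    (3,5)@(7, 11): e=[0,36,12] → #  [on edge]
  covered (7 px):
    · · · · · · · · ·
    · · · # · · · · ·
    · · · # · · · · ·
    · · # # · · · · ·
    · · # # · · · · ·
    · · · # · · · · ·
T2:
  2·area = 48
  edge (4, 0)→(12, 2): d=(8,2) inclusive
  edge (12, 2)→(12, 8): d=(0,6) inclusive
  edge (12, 8)→(4, 0): d=(-8,-8) inclusive
    (2,0)@(5, 1): e=[6,42,0] → #  [on edge]
    (3,0)@(7, 1): e=[2,30,16] → #
    (4,0)@(9, 1): e=[-2,18,32] → ·
    (2,1)@(5, 3): e=[22,42,-16] → ·
    (3,1)@(7, 3): e=[18,30,0] → #  [on edge]
    (4,1)@(9, 3): e=[14,18,16] → #
    (5,1)@(11, 3): e=[10,6,32] → #
    (6,1)@(13, 3): e=[6,-6,48] → ·
    (3,2)@(7, 5): e=[34,30,-16] → ·
    (4,2)@(9, 5): e=[30,18,0] → #  [on edge]
    (6,2)@(13, 5): e=[22,-6,32] → ·
    (4,3)@(9, 7): e=[46,18,-16] → ·
    (5,3)@(11, 7): e=[42,6,0] → #  [on edge]
    (6,4)@(13, 9): e=[54,-6,0] → ·  [on edge]
    (7,5)@(15, 11): e=[66,-18,0] → ·  [on edge]
  covered (8 px):
    · · # # · · · · ·
    · · · # # # · · ·
    · · · · # # · · ·
    · · · · · # · · ·
    · · · · · · · · ·
    · · · · · · · · ·

Answer: 17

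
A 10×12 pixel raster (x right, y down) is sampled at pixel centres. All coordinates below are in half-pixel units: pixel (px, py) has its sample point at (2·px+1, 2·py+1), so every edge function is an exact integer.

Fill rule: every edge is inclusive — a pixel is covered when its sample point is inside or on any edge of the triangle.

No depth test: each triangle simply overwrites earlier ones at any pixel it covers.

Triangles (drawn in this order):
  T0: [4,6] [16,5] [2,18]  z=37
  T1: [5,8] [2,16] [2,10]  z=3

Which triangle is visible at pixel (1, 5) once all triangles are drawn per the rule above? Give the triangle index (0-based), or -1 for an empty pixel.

T0:
  2·area = 142
  edge (4, 6)→(16, 5): d=(12,-1) inclusive
  edge (16, 5)→(2, 18): d=(-14,13) inclusive
  edge (2, 18)→(4, 6): d=(2,-12) inclusive
    (2,3)@(5, 7): e=[13,115,14] → #
    (3,3)@(7, 7): e=[15,89,38] → #
    (4,3)@(9, 7): e=[17,63,62] → #
    (5,3)@(11, 7): e=[19,37,86] → #
    (6,3)@(13, 7): e=[21,11,110] → #
    (7,3)@(15, 7): e=[23,-15,134] → ·
    (2,4)@(5, 9): e=[37,87,18] → #
    (6,4)@(13, 9): e=[45,-17,114] → ·
    (2,5)@(5, 11): e=[61,59,22] → #
    (5,5)@(11, 11): e=[67,-19,94] → ·
    (1,6)@(3, 13): e=[83,57,2] → #
    (4,6)@(9, 13): e=[89,-21,74] → ·
  covered (18 px):
    · · · · · · · · · ·
    · · · · · · · · · ·
    · · · · · · · · · ·
    · · # # # # # · · ·
    · · # # # # · · · ·
    · · # # # · · · · ·
    · # # # · · · · · ·
    · # # · · · · · · ·
    · # · · · · · · · ·
    · · · · · · · · · ·
    · · · · · · · · · ·
    · · · · · · · · · ·
T1:
  2·area = 18
  edge (5, 8)→(2, 16): d=(-3,8) inclusive
  edge (2, 16)→(2, 10): d=(0,-6) inclusive
  edge (2, 10)→(5, 8): d=(3,-2) inclusive
    (1,5)@(3, 11): e=[7,6,5] → #
    (2,5)@(5, 11): e=[-9,18,9] → ·
    (1,6)@(3, 13): e=[1,6,11] → #
    (2,6)@(5, 13): e=[-15,18,15] → ·
    (1,7)@(3, 15): e=[-5,6,17] → ·
  covered (2 px):
    · · · · · · · · · ·
    · · · · · · · · · ·
    · · · · · · · · · ·
    · · · · · · · · · ·
    · · · · · · · · · ·
    · # · · · · · · · ·
    · # · · · · · · · ·
    · · · · · · · · · ·
    · · · · · · · · · ·
    · · · · · · · · · ·
    · · · · · · · · · ·
    · · · · · · · · · ·

Z-buffer (winner per pixel, '.' = empty):
  . . . . . . . . . .
  . . . . . . . . . .
  . . . . . . . . . .
  . . 0 0 0 0 0 . . .
  . . 0 0 0 0 . . . .
  . 1 0 0 0 . . . . .
  . 1 0 0 . . . . . .
  . 0 0 . . . . . . .
  . 0 . . . . . . . .
  . . . . . . . . . .
  . . . . . . . . . .
  . . . . . . . . . .

Final: 1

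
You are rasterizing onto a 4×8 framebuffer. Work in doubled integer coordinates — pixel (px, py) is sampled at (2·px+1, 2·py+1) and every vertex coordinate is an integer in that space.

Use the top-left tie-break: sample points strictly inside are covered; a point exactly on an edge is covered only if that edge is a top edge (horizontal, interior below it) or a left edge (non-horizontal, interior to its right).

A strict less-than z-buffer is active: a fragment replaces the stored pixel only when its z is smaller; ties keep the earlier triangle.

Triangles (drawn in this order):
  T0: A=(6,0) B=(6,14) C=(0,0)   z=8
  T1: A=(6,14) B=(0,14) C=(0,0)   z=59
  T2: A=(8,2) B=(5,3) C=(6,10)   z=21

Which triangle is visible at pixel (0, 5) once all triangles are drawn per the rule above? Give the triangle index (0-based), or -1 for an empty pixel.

T0:
  2·area = 84
  edge (6, 0)→(6, 14): d=(0,14) right/bottom  bias=-1
  edge (6, 14)→(0, 0): d=(-6,-14) top-left  bias=+0
  edge (0, 0)→(6, 0): d=(6,0) top-left  bias=+0
    (0,0)@(1, 1): e=[70,8,6] → █
    (1,0)@(3, 1): e=[42,36,6] → █
    (2,0)@(5, 1): e=[14,64,6] → █
    (3,0)@(7, 1): e=[-14,92,6] → ·
    (0,1)@(1, 3): e=[70,-4,18] → ·
    (1,1)@(3, 3): e=[42,24,18] → █
    (3,1)@(7, 3): e=[-14,80,18] → ·
    (1,2)@(3, 5): e=[42,12,30] → █
    (3,2)@(7, 5): e=[-14,68,30] → ·
    (1,3)@(3, 7): e=[42,0,42] → █  [on edge]
    (3,3)@(7, 7): e=[-14,56,42] → ·
    (1,4)@(3, 9): e=[42,-12,54] → ·
  covered (11 px):
    █ █ █ ·
    · █ █ ·
    · █ █ ·
    · █ █ ·
    · · █ ·
    · · █ ·
    · · · ·
    · · · ·
T1:
  2·area = 84
  edge (6, 14)→(0, 14): d=(-6,0) right/bottom  bias=-1
  edge (0, 14)→(0, 0): d=(0,-14) top-left  bias=+0
  edge (0, 0)→(6, 14): d=(6,14) right/bottom  bias=-1
    (0,1)@(1, 3): e=[66,14,4] → █
    (1,1)@(3, 3): e=[66,42,-24] → ·
    (0,2)@(1, 5): e=[54,14,16] → █
    (1,2)@(3, 5): e=[54,42,-12] → ·
    (0,3)@(1, 7): e=[42,14,28] → █
    (1,3)@(3, 7): e=[42,42,0] → ·  [on edge]
    (0,4)@(1, 9): e=[30,14,40] → █
    (1,4)@(3, 9): e=[30,42,12] → █
    (2,4)@(5, 9): e=[30,70,-16] → ·
    (0,5)@(1, 11): e=[18,14,52] → █
    (2,5)@(5, 11): e=[18,70,-4] → ·
    (0,6)@(1, 13): e=[6,14,64] → █
  covered (10 px):
    · · · ·
    █ · · ·
    █ · · ·
    █ · · ·
    █ █ · ·
    █ █ · ·
    █ █ █ ·
    · · · ·
T2:
  2·area = 22  (B↔C swapped to make it positive)
  edge (8, 2)→(6, 10): d=(-2,8) right/bottom  bias=-1
  edge (6, 10)→(5, 3): d=(-1,-7) top-left  bias=+0
  edge (5, 3)→(8, 2): d=(3,-1) top-left  bias=+0
    (2,1)@(5, 3): e=[22,0,0] → █  [on edge]
    (3,1)@(7, 3): e=[6,14,2] → █
    (2,2)@(5, 5): e=[18,-2,6] → ·
    (3,2)@(7, 5): e=[2,12,8] → █
    (3,3)@(7, 7): e=[-2,10,14] → ·
  covered (3 px):
    · · · ·
    · · █ █
    · · · █
    · · · ·
    · · · ·
    · · · ·
    · · · ·
    · · · ·

Z-buffer (winner per pixel, '.' = empty):
  0 0 0 .
  1 0 0 2
  1 0 0 2
  1 0 0 .
  1 1 0 .
  1 1 0 .
  1 1 1 .
  . . . .

Answer: 1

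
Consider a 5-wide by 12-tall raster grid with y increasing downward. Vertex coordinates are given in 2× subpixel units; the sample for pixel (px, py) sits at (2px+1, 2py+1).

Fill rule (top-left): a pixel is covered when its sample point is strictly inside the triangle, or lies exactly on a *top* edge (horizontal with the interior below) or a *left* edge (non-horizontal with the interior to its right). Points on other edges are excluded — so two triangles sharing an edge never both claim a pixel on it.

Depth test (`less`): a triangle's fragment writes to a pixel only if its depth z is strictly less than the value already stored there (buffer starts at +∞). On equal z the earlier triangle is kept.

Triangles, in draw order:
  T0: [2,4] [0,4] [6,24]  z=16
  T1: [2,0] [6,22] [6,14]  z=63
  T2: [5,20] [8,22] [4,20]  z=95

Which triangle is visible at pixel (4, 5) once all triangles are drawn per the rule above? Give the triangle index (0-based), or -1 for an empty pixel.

T0:
  2·area = 40  (B↔C swapped to make it positive)
  edge (2, 4)→(6, 24): d=(4,20) right/bottom  bias=-1
  edge (6, 24)→(0, 4): d=(-6,-20) top-left  bias=+0
  edge (0, 4)→(2, 4): d=(2,0) top-left  bias=+0
    (0,2)@(1, 5): e=[24,14,2] → X
    (1,2)@(3, 5): e=[-16,54,2] → .
    (0,3)@(1, 7): e=[32,2,6] → X
    (1,3)@(3, 7): e=[-8,42,6] → .
    (0,4)@(1, 9): e=[40,-10,10] → .
    (1,4)@(3, 9): e=[0,30,10] → .  [on edge]
    (1,5)@(3, 11): e=[8,18,14] → X
    (2,5)@(5, 11): e=[-32,58,14] → .
    (1,6)@(3, 13): e=[16,6,18] → X
    (2,6)@(5, 13): e=[-24,46,18] → .
    (1,7)@(3, 15): e=[24,-6,22] → .
    (2,9)@(5, 19): e=[0,10,30] → .  [on edge]
  covered (4 px):
    . . . . .
    . . . . .
    X . . . .
    X . . . .
    . . . . .
    . X . . .
    . X . . .
    . . . . .
    . . . . .
    . . . . .
    . . . . .
    . . . . .
T1:
  2·area = 32  (B↔C swapped to make it positive)
  edge (2, 0)→(6, 14): d=(4,14) right/bottom  bias=-1
  edge (6, 14)→(6, 22): d=(0,8) right/bottom  bias=-1
  edge (6, 22)→(2, 0): d=(-4,-22) top-left  bias=+0
    (1,2)@(3, 5): e=[6,24,2] → X
    (2,2)@(5, 5): e=[-22,8,46] → .
    (1,3)@(3, 7): e=[14,24,-6] → .
    (2,5)@(5, 11): e=[2,8,22] → X
    (3,5)@(7, 11): e=[-26,-8,66] → .
    (2,6)@(5, 13): e=[10,8,14] → X
    (3,6)@(7, 13): e=[-18,-8,58] → .
    (2,7)@(5, 15): e=[18,8,6] → X
    (3,7)@(7, 15): e=[-10,-8,50] → .
    (2,8)@(5, 17): e=[26,8,-2] → .
  covered (4 px):
    . . . . .
    . . . . .
    . X . . .
    . . . . .
    . . . . .
    . . X . .
    . . X . .
    . . X . .
    . . . . .
    . . . . .
    . . . . .
    . . . . .
T2:
  2·area = 2
  edge (5, 20)→(8, 22): d=(3,2) right/bottom  bias=-1
  edge (8, 22)→(4, 20): d=(-4,-2) top-left  bias=+0
  edge (4, 20)→(5, 20): d=(1,0) top-left  bias=+0
  covered (0 px):
    . . . . .
    . . . . .
    . . . . .
    . . . . .
    . . . . .
    . . . . .
    . . . . .
    . . . . .
    . . . . .
    . . . . .
    . . . . .
    . . . . .

Z-buffer (winner per pixel, '.' = empty):
  . . . . .
  . . . . .
  0 1 . . .
  0 . . . .
  . . . . .
  . 0 1 . .
  . 0 1 . .
  . . 1 . .
  . . . . .
  . . . . .
  . . . . .
  . . . . .

Answer: -1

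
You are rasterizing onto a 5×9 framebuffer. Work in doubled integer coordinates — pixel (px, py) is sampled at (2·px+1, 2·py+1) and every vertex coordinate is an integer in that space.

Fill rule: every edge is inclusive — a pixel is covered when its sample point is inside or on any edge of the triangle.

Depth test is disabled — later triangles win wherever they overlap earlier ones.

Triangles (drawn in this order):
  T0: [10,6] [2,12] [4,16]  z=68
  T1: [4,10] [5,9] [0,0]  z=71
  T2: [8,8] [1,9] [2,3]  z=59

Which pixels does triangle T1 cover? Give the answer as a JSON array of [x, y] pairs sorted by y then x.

T0:
  2·area = 44  (B↔C swapped to make it positive)
  edge (10, 6)→(4, 16): d=(-6,10) inclusive
  edge (4, 16)→(2, 12): d=(-2,-4) inclusive
  edge (2, 12)→(10, 6): d=(8,-6) inclusive
    (4,3)@(9, 7): e=[4,38,2] → █
    (3,4)@(7, 9): e=[12,26,6] → █
    (4,4)@(9, 9): e=[-8,34,18] → ·
    (2,5)@(5, 11): e=[20,14,10] → █
    (3,5)@(7, 11): e=[0,22,22] → █  [on edge]
    (4,5)@(9, 11): e=[-20,30,34] → ·
    (1,6)@(3, 13): e=[28,2,14] → █
    (3,6)@(7, 13): e=[-12,18,38] → ·
    (1,7)@(3, 15): e=[16,-2,30] → ·
    (2,7)@(5, 15): e=[-4,6,42] → ·
  covered (6 px):
    · · · · ·
    · · · · ·
    · · · · ·
    · · · · █
    · · · █ ·
    · · █ █ ·
    · █ █ · ·
    · · · · ·
    · · · · ·
T1:
  2·area = 14  (B↔C swapped to make it positive)
  edge (4, 10)→(0, 0): d=(-4,-10) inclusive
  edge (0, 0)→(5, 9): d=(5,9) inclusive
  edge (5, 9)→(4, 10): d=(-1,1) inclusive
    (4,2)@(9, 5): e=[70,-56,0] → ·  [on edge]
    (1,3)@(3, 7): e=[2,8,4] → █
    (2,3)@(5, 7): e=[22,-10,2] → ·
    (3,3)@(7, 7): e=[42,-28,0] → ·  [on edge]
    (1,4)@(3, 9): e=[-6,18,2] → ·
    (2,4)@(5, 9): e=[14,0,0] → █  [on edge]
    (3,4)@(7, 9): e=[34,-18,-2] → ·
    (1,5)@(3, 11): e=[-14,28,0] → ·  [on edge]
    (2,5)@(5, 11): e=[6,10,-2] → ·
    (0,6)@(1, 13): e=[-42,56,0] → ·  [on edge]
  covered (2 px):
    · · · · ·
    · · · · ·
    · · · · ·
    · █ · · ·
    · · █ · ·
    · · · · ·
    · · · · ·
    · · · · ·
    · · · · ·
T2:
  2·area = 41
  edge (8, 8)→(1, 9): d=(-7,1) inclusive
  edge (1, 9)→(2, 3): d=(1,-6) inclusive
  edge (2, 3)→(8, 8): d=(6,5) inclusive
    (1,2)@(3, 5): e=[26,8,7] → █
    (2,2)@(5, 5): e=[24,20,-3] → ·
    (1,3)@(3, 7): e=[12,10,19] → █
    (2,3)@(5, 7): e=[10,22,9] → █
    (3,3)@(7, 7): e=[8,34,-1] → ·
    (0,4)@(1, 9): e=[0,0,41] → █  [on edge]
    (1,4)@(3, 9): e=[-2,12,31] → ·
    (2,4)@(5, 9): e=[-4,24,21] → ·
    (0,5)@(1, 11): e=[-14,2,53] → ·
  covered (4 px):
    · · · · ·
    · · · · ·
    · █ · · ·
    · █ █ · ·
    █ · · · ·
    · · · · ·
    · · · · ·
    · · · · ·
    · · · · ·

Final: [[1,3],[2,4]]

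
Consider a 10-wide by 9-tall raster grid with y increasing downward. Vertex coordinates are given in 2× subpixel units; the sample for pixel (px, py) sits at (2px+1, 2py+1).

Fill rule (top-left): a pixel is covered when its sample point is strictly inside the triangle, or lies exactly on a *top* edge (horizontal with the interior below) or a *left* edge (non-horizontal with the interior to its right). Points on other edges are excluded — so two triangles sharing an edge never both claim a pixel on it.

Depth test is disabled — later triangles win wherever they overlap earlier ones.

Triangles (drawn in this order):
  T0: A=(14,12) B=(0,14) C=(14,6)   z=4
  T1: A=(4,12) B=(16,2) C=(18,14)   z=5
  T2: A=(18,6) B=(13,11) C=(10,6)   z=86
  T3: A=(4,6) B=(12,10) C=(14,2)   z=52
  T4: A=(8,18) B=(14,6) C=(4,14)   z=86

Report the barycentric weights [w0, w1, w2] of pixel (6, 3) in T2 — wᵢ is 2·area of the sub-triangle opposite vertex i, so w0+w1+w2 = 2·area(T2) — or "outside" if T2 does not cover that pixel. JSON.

T0:
  2·area = 84
  edge (14, 12)→(0, 14): d=(-14,2) right/bottom  bias=-1
  edge (0, 14)→(14, 6): d=(14,-8) top-left  bias=+0
  edge (14, 6)→(14, 12): d=(0,6) right/bottom  bias=-1
    (6,3)@(13, 7): e=[72,6,6] → #
    (7,3)@(15, 7): e=[68,22,-6] → ·
    (4,4)@(9, 9): e=[52,2,30] → #
    (5,4)@(11, 9): e=[48,18,18] → #
    (7,4)@(15, 9): e=[40,50,-6] → ·
    (3,5)@(7, 11): e=[28,14,42] → #
    (7,5)@(15, 11): e=[12,78,-6] → ·
    (1,6)@(3, 13): e=[8,10,66] → #
    (2,6)@(5, 13): e=[4,26,54] → #
    (3,6)@(7, 13): e=[0,42,42] → ·  [on edge]
    (4,6)@(9, 13): e=[-4,58,30] → ·
    (5,6)@(11, 13): e=[-8,74,18] → ·
  covered (10 px):
    · · · · · · · · · ·
    · · · · · · · · · ·
    · · · · · · · · · ·
    · · · · · · # · · ·
    · · · · # # # · · ·
    · · · # # # # · · ·
    · # # · · · · · · ·
    · · · · · · · · · ·
    · · · · · · · · · ·
T1:
  2·area = 164
  edge (4, 12)→(16, 2): d=(12,-10) top-left  bias=+0
  edge (16, 2)→(18, 14): d=(2,12) right/bottom  bias=-1
  edge (18, 14)→(4, 12): d=(-14,-2) top-left  bias=+0
    (7,1)@(15, 3): e=[2,14,148] → #
    (8,1)@(17, 3): e=[22,-10,152] → ·
    (6,2)@(13, 5): e=[6,42,116] → #
    (8,2)@(17, 5): e=[46,-6,124] → ·
    (5,3)@(11, 7): e=[10,70,84] → #
    (8,3)@(17, 7): e=[70,-2,96] → ·
    (4,4)@(9, 9): e=[14,98,52] → #
    (8,4)@(17, 9): e=[94,2,68] → #
    (9,4)@(19, 9): e=[114,-22,72] → ·
    (3,5)@(7, 11): e=[18,126,20] → #
    (9,5)@(19, 11): e=[138,-18,44] → ·
    (3,6)@(7, 13): e=[42,130,-8] → ·
    (5,6)@(11, 13): e=[82,82,0] → #  [on edge]
  covered (21 px):
    · · · · · · · · · ·
    · · · · · · · # · ·
    · · · · · · # # · ·
    · · · · · # # # · ·
    · · · · # # # # # ·
    · · · # # # # # # ·
    · · · · · # # # # ·
    · · · · · · · · · ·
    · · · · · · · · · ·
T2:
  2·area = 40
  edge (18, 6)→(13, 11): d=(-5,5) right/bottom  bias=-1
  edge (13, 11)→(10, 6): d=(-3,-5) top-left  bias=+0
  edge (10, 6)→(18, 6): d=(8,0) top-left  bias=+0
    (3,0)@(7, 1): e=[80,0,-40] → ·  [on edge]
    (9,2)@(19, 5): e=[0,48,-8] → ·  [on edge]
    (5,3)@(11, 7): e=[30,2,8] → #
    (6,3)@(13, 7): e=[20,12,8] → #
    (7,3)@(15, 7): e=[10,22,8] → #
    (8,3)@(17, 7): e=[0,32,8] → ·  [on edge]
    (5,4)@(11, 9): e=[20,-4,24] → ·
    (6,4)@(13, 9): e=[10,6,24] → #
    (7,4)@(15, 9): e=[0,16,24] → ·  [on edge]
    (6,5)@(13, 11): e=[0,0,40] → ·  [on edge]
    (5,6)@(11, 13): e=[0,-16,56] → ·  [on edge]
    (4,7)@(9, 15): e=[0,-32,72] → ·  [on edge]
    (3,8)@(7, 17): e=[0,-48,88] → ·  [on edge]
  covered (4 px):
    · · · · · · · · · ·
    · · · · · · · · · ·
    · · · · · · · · · ·
    · · · · · # # # · ·
    · · · · · · # · · ·
    · · · · · · · · · ·
    · · · · · · · · · ·
    · · · · · · · · · ·
    · · · · · · · · · ·
T3:
  2·area = 72  (B↔C swapped to make it positive)
  edge (4, 6)→(14, 2): d=(10,-4) top-left  bias=+0
  edge (14, 2)→(12, 10): d=(-2,8) right/bottom  bias=-1
  edge (12, 10)→(4, 6): d=(-8,-4) top-left  bias=+0
    (6,1)@(13, 3): e=[6,6,60] → #
    (7,1)@(15, 3): e=[14,-10,68] → ·
    (3,2)@(7, 5): e=[2,50,20] → #
    (4,2)@(9, 5): e=[10,34,28] → #
    (5,2)@(11, 5): e=[18,18,36] → #
    (7,2)@(15, 5): e=[34,-14,52] → ·
    (3,3)@(7, 7): e=[22,46,4] → #
    (6,3)@(13, 7): e=[46,-2,28] → ·
    (3,4)@(7, 9): e=[42,42,-12] → ·
    (4,4)@(9, 9): e=[50,26,-4] → ·
    (5,4)@(11, 9): e=[58,10,4] → #
    (6,4)@(13, 9): e=[66,-6,12] → ·
  covered (9 px):
    · · · · · · · · · ·
    · · · · · · # · · ·
    · · · # # # # · · ·
    · · · # # # · · · ·
    · · · · · # · · · ·
    · · · · · · · · · ·
    · · · · · · · · · ·
    · · · · · · · · · ·
    · · · · · · · · · ·
T4:
  2·area = 72  (B↔C swapped to make it positive)
  edge (8, 18)→(4, 14): d=(-4,-4) top-left  bias=+0
  edge (4, 14)→(14, 6): d=(10,-8) top-left  bias=+0
  edge (14, 6)→(8, 18): d=(-6,12) right/bottom  bias=-1
    (6,3)@(13, 7): e=[64,2,6] → #
    (7,3)@(15, 7): e=[72,18,-18] → ·
    (5,4)@(11, 9): e=[48,6,18] → #
    (6,4)@(13, 9): e=[56,22,-6] → ·
    (0,5)@(1, 11): e=[0,-54,126] → ·  [on edge]
    (4,5)@(9, 11): e=[32,10,30] → #
    (6,5)@(13, 11): e=[48,42,-18] → ·
    (1,6)@(3, 13): e=[0,-18,90] → ·  [on edge]
    (3,6)@(7, 13): e=[16,14,42] → #
    (5,6)@(11, 13): e=[32,46,-6] → ·
    (2,7)@(5, 15): e=[0,18,54] → #  [on edge]
    (5,7)@(11, 15): e=[24,66,-18] → ·
    (3,8)@(7, 17): e=[0,54,18] → #  [on edge]
  covered (10 px):
    · · · · · · · · · ·
    · · · · · · · · · ·
    · · · · · · · · · ·
    · · · · · · # · · ·
    · · · · · # · · · ·
    · · · · # # · · · ·
    · · · # # · · · · ·
    · · # # # · · · · ·
    · · · # · · · · · ·

Answer: [12,8,20]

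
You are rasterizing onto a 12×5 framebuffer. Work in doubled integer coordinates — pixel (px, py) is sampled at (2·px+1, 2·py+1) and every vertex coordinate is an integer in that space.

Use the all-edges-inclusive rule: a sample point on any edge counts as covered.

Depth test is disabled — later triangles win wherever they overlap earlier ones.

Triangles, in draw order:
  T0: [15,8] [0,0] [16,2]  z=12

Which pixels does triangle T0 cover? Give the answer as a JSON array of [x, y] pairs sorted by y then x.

T0:
  2·area = 98
  edge (15, 8)→(0, 0): d=(-15,-8) inclusive
  edge (0, 0)→(16, 2): d=(16,2) inclusive
  edge (16, 2)→(15, 8): d=(-1,6) inclusive
    (1,0)@(3, 1): e=[9,10,79] → X
    (2,0)@(5, 1): e=[25,6,67] → X
    (3,0)@(7, 1): e=[41,2,55] → X
    (4,0)@(9, 1): e=[57,-2,43] → .
    (1,1)@(3, 3): e=[-21,42,77] → .
    (2,1)@(5, 3): e=[-5,38,65] → .
    (3,1)@(7, 3): e=[11,34,53] → X
    (4,1)@(9, 3): e=[27,30,41] → X
    (5,1)@(11, 3): e=[43,26,29] → X
    (6,1)@(13, 3): e=[59,22,17] → X
    (7,1)@(15, 3): e=[75,18,5] → X
    (8,1)@(17, 3): e=[91,14,-7] → .
  covered (12 px):
    . X X X . . . . . . . .
    . . . X X X X X . . . .
    . . . . . X X X . . . .
    . . . . . . . X . . . .
    . . . . . . . . . . . .

Result: [[1,0],[2,0],[3,0],[3,1],[4,1],[5,1],[6,1],[7,1],[5,2],[6,2],[7,2],[7,3]]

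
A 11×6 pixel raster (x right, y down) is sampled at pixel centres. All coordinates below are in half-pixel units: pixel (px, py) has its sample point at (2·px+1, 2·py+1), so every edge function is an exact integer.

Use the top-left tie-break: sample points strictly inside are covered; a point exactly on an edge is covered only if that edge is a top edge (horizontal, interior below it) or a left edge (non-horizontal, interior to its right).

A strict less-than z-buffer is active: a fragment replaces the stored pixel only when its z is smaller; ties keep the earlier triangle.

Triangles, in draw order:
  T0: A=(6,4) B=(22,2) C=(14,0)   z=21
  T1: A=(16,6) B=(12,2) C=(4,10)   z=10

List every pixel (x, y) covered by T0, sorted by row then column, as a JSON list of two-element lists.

T0:
  2·area = 48  (B↔C swapped to make it positive)
  edge (6, 4)→(14, 0): d=(8,-4) top-left  bias=+0
  edge (14, 0)→(22, 2): d=(8,2) right/bottom  bias=-1
  edge (22, 2)→(6, 4): d=(-16,2) right/bottom  bias=-1
    (6,0)@(13, 1): e=[4,10,34] → X
    (7,0)@(15, 1): e=[12,6,30] → X
    (8,0)@(17, 1): e=[20,2,26] → X
    (9,0)@(19, 1): e=[28,-2,22] → .
    (4,1)@(9, 3): e=[4,34,10] → X
    (5,1)@(11, 3): e=[12,30,6] → X
    (7,1)@(15, 3): e=[28,22,-2] → .
    (8,1)@(17, 3): e=[36,18,-6] → .
    (4,2)@(9, 5): e=[20,50,-22] → .
    (5,2)@(11, 5): e=[28,46,-26] → .
    (6,2)@(13, 5): e=[36,42,-30] → .
  covered (6 px):
    . . . . . . X X X . .
    . . . . X X X . . . .
    . . . . . . . . . . .
    . . . . . . . . . . .
    . . . . . . . . . . .
    . . . . . . . . . . .
T1:
  2·area = 64  (B↔C swapped to make it positive)
  edge (16, 6)→(4, 10): d=(-12,4) right/bottom  bias=-1
  edge (4, 10)→(12, 2): d=(8,-8) top-left  bias=+0
  edge (12, 2)→(16, 6): d=(4,4) right/bottom  bias=-1
    (5,0)@(11, 1): e=[80,-16,0] → .  [on edge]
    (6,0)@(13, 1): e=[72,0,-8] → .  [on edge]
    (5,1)@(11, 3): e=[56,0,8] → X  [on edge]
    (6,1)@(13, 3): e=[48,16,0] → .  [on edge]
    (4,2)@(9, 5): e=[40,0,24] → X  [on edge]
    (6,2)@(13, 5): e=[24,32,8] → X
    (7,2)@(15, 5): e=[16,48,0] → .  [on edge]
    (9,2)@(19, 5): e=[0,80,-16] → .  [on edge]
    (3,3)@(7, 7): e=[24,0,40] → X  [on edge]
    (6,3)@(13, 7): e=[0,48,16] → .  [on edge]
    (8,3)@(17, 7): e=[-16,80,0] → .  [on edge]
    (2,4)@(5, 9): e=[8,0,56] → X  [on edge]
    (3,4)@(7, 9): e=[0,16,48] → .  [on edge]
    (9,4)@(19, 9): e=[-48,112,0] → .  [on edge]
    (0,5)@(1, 11): e=[0,-16,80] → .  [on edge]
    (1,5)@(3, 11): e=[-8,0,72] → .  [on edge]
    (10,5)@(21, 11): e=[-80,144,0] → .  [on edge]
  covered (8 px):
    . . . . . . . . . . .
    . . . . . X . . . . .
    . . . . X X X . . . .
    . . . X X X . . . . .
    . . X . . . . . . . .
    . . . . . . . . . . .

Answer: [[6,0],[7,0],[8,0],[4,1],[5,1],[6,1]]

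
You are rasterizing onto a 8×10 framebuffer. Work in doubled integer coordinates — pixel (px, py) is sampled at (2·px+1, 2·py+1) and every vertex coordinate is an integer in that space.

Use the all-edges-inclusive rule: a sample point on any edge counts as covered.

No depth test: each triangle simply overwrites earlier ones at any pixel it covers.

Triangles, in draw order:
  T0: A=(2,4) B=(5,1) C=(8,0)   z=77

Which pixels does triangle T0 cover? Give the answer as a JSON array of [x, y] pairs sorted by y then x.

T0:
  2·area = 6
  edge (2, 4)→(5, 1): d=(3,-3) inclusive
  edge (5, 1)→(8, 0): d=(3,-1) inclusive
  edge (8, 0)→(2, 4): d=(-6,4) inclusive
    (2,0)@(5, 1): e=[0,0,6] → X  [on edge]
    (3,0)@(7, 1): e=[6,2,-2] → .
    (1,1)@(3, 3): e=[0,4,2] → X  [on edge]
    (2,1)@(5, 3): e=[6,6,-6] → .
    (0,2)@(1, 5): e=[0,8,-2] → .  [on edge]
    (1,2)@(3, 5): e=[6,10,-10] → .
  covered (2 px):
    . . X . . . . .
    . X . . . . . .
    . . . . . . . .
    . . . . . . . .
    . . . . . . . .
    . . . . . . . .
    . . . . . . . .
    . . . . . . . .
    . . . . . . . .
    . . . . . . . .

Final: [[2,0],[1,1]]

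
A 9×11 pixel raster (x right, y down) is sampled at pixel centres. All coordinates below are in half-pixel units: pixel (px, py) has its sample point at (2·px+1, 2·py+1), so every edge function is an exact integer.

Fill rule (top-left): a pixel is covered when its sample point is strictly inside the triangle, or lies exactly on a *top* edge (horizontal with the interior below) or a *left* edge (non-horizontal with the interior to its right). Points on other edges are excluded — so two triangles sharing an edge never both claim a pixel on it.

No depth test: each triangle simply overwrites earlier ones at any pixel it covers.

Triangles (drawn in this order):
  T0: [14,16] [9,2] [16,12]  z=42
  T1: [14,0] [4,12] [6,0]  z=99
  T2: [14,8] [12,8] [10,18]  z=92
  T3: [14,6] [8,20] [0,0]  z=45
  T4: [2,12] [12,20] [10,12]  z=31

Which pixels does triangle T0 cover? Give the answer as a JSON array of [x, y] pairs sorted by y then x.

T0:
  2·area = 48
  edge (14, 16)→(9, 2): d=(-5,-14) top-left  bias=+0
  edge (9, 2)→(16, 12): d=(7,10) right/bottom  bias=-1
  edge (16, 12)→(14, 16): d=(-2,4) right/bottom  bias=-1
    (5,2)@(11, 5): e=[13,1,34] → #
    (6,2)@(13, 5): e=[41,-19,26] → ·
    (5,3)@(11, 7): e=[3,15,30] → #
    (6,3)@(13, 7): e=[31,-5,22] → ·
    (5,4)@(11, 9): e=[-7,29,26] → ·
    (6,4)@(13, 9): e=[21,9,18] → #
    (7,4)@(15, 9): e=[49,-11,10] → ·
    (6,5)@(13, 11): e=[11,23,14] → #
    (7,5)@(15, 11): e=[39,3,6] → #
    (8,5)@(17, 11): e=[67,-17,-2] → ·
    (6,6)@(13, 13): e=[1,37,10] → #
    (8,6)@(17, 13): e=[57,-3,-6] → ·
  covered (7 px):
    · · · · · · · · ·
    · · · · · · · · ·
    · · · · · # · · ·
    · · · · · # · · ·
    · · · · · · # · ·
    · · · · · · # # ·
    · · · · · · # # ·
    · · · · · · · · ·
    · · · · · · · · ·
    · · · · · · · · ·
    · · · · · · · · ·
T1:
  2·area = 96
  edge (14, 0)→(4, 12): d=(-10,12) right/bottom  bias=-1
  edge (4, 12)→(6, 0): d=(2,-12) top-left  bias=+0
  edge (6, 0)→(14, 0): d=(8,0) top-left  bias=+0
    (3,0)@(7, 1): e=[74,14,8] → #
    (4,0)@(9, 1): e=[50,38,8] → #
    (5,0)@(11, 1): e=[26,62,8] → #
    (6,0)@(13, 1): e=[2,86,8] → #
    (7,0)@(15, 1): e=[-22,110,8] → ·
    (3,1)@(7, 3): e=[54,18,24] → #
    (6,1)@(13, 3): e=[-18,90,24] → ·
    (3,2)@(7, 5): e=[34,22,40] → #
    (5,2)@(11, 5): e=[-14,70,40] → ·
    (2,3)@(5, 7): e=[38,2,56] → #
    (4,3)@(9, 7): e=[-10,50,56] → ·
    (2,4)@(5, 9): e=[18,6,72] → #
  covered (12 px):
    · · · # # # # · ·
    · · · # # # · · ·
    · · · # # · · · ·
    · · # # · · · · ·
    · · # · · · · · ·
    · · · · · · · · ·
    · · · · · · · · ·
    · · · · · · · · ·
    · · · · · · · · ·
    · · · · · · · · ·
    · · · · · · · · ·
T2:
  2·area = 20  (B↔C swapped to make it positive)
  edge (14, 8)→(10, 18): d=(-4,10) right/bottom  bias=-1
  edge (10, 18)→(12, 8): d=(2,-10) top-left  bias=+0
  edge (12, 8)→(14, 8): d=(2,0) top-left  bias=+0
    (6,1)@(13, 3): e=[30,0,-10] → ·  [on edge]
    (6,4)@(13, 9): e=[6,12,2] → #
    (7,4)@(15, 9): e=[-14,32,2] → ·
    (6,5)@(13, 11): e=[-2,16,6] → ·
    (5,6)@(11, 13): e=[10,0,10] → #  [on edge]
    (6,6)@(13, 13): e=[-10,20,10] → ·
    (5,7)@(11, 15): e=[2,4,14] → #
    (6,7)@(13, 15): e=[-18,24,14] → ·
    (5,8)@(11, 17): e=[-6,8,18] → ·
  covered (3 px):
    · · · · · · · · ·
    · · · · · · · · ·
    · · · · · · · · ·
    · · · · · · · · ·
    · · · · · · # · ·
    · · · · · · · · ·
    · · · · · # · · ·
    · · · · · # · · ·
    · · · · · · · · ·
    · · · · · · · · ·
    · · · · · · · · ·
T3:
  2·area = 232
  edge (14, 6)→(8, 20): d=(-6,14) right/bottom  bias=-1
  edge (8, 20)→(0, 0): d=(-8,-20) top-left  bias=+0
  edge (0, 0)→(14, 6): d=(14,6) right/bottom  bias=-1
    (0,0)@(1, 1): e=[212,12,8] → #
    (1,0)@(3, 1): e=[184,52,-4] → ·
    (0,1)@(1, 3): e=[200,-4,36] → ·
    (1,1)@(3, 3): e=[172,36,24] → #
    (2,1)@(5, 3): e=[144,76,12] → #
    (3,1)@(7, 3): e=[116,116,0] → ·  [on edge]
    (1,2)@(3, 5): e=[160,20,52] → #
    (3,2)@(7, 5): e=[104,100,28] → #
    (4,2)@(9, 5): e=[76,140,16] → #
    (5,2)@(11, 5): e=[48,180,4] → #
    (6,2)@(13, 5): e=[20,220,-8] → ·
    (1,3)@(3, 7): e=[148,4,80] → #
    (5,6)@(11, 13): e=[0,116,116] → ·  [on edge]
  covered (28 px):
    # · · · · · · · ·
    · # # · · · · · ·
    · # # # # # · · ·
    · # # # # # # · ·
    · · # # # # · · ·
    · · # # # # · · ·
    · · · # # · · · ·
    · · · # # · · · ·
    · · · # # · · · ·
    · · · · · · · · ·
    · · · · · · · · ·
T4:
  2·area = 64  (B↔C swapped to make it positive)
  edge (2, 12)→(10, 12): d=(8,0) top-left  bias=+0
  edge (10, 12)→(12, 20): d=(2,8) right/bottom  bias=-1
  edge (12, 20)→(2, 12): d=(-10,-8) top-left  bias=+0
    (2,6)@(5, 13): e=[8,42,14] → #
    (3,6)@(7, 13): e=[8,26,30] → #
    (4,6)@(9, 13): e=[8,10,46] → #
    (5,6)@(11, 13): e=[8,-6,62] → ·
    (2,7)@(5, 15): e=[24,46,-6] → ·
    (3,7)@(7, 15): e=[24,30,10] → #
    (5,7)@(11, 15): e=[24,-2,42] → ·
    (3,8)@(7, 17): e=[40,34,-10] → ·
    (4,8)@(9, 17): e=[40,18,6] → #
    (5,8)@(11, 17): e=[40,2,22] → #
    (6,8)@(13, 17): e=[40,-14,38] → ·
    (4,9)@(9, 19): e=[56,22,-14] → ·
  covered (8 px):
    · · · · · · · · ·
    · · · · · · · · ·
    · · · · · · · · ·
    · · · · · · · · ·
    · · · · · · · · ·
    · · · · · · · · ·
    · · # # # · · · ·
    · · · # # · · · ·
    · · · · # # · · ·
    · · · · · # · · ·
    · · · · · · · · ·

Answer: [[5,2],[5,3],[6,4],[6,5],[7,5],[6,6],[7,6]]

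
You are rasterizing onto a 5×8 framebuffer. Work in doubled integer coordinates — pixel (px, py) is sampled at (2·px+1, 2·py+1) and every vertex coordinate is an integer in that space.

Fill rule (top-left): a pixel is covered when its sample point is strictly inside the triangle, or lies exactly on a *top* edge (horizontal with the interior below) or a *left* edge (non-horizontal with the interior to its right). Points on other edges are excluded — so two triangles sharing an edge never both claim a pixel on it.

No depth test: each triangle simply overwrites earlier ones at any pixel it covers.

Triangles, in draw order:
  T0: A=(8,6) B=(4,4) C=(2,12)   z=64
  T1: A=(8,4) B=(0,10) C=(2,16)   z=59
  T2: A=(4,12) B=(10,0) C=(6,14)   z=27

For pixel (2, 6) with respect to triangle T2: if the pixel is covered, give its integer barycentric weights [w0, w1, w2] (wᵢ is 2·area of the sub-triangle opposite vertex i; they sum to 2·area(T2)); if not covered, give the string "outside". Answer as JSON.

T0:
  2·area = 36  (B↔C swapped to make it positive)
  edge (8, 6)→(2, 12): d=(-6,6) right/bottom  bias=-1
  edge (2, 12)→(4, 4): d=(2,-8) top-left  bias=+0
  edge (4, 4)→(8, 6): d=(4,2) right/bottom  bias=-1
    (2,2)@(5, 5): e=[24,10,2] → █
    (3,2)@(7, 5): e=[12,26,-2] → ·
    (4,2)@(9, 5): e=[0,42,-6] → ·  [on edge]
    (2,3)@(5, 7): e=[12,14,10] → █
    (3,3)@(7, 7): e=[0,30,6] → ·  [on edge]
    (1,4)@(3, 9): e=[12,2,22] → █
    (2,4)@(5, 9): e=[0,18,18] → ·  [on edge]
    (1,5)@(3, 11): e=[0,6,30] → ·  [on edge]
    (0,6)@(1, 13): e=[0,-6,42] → ·  [on edge]
  covered (3 px):
    · · · · ·
    · · · · ·
    · · █ · ·
    · · █ · ·
    · █ · · ·
    · · · · ·
    · · · · ·
    · · · · ·
T1:
  2·area = 60  (B↔C swapped to make it positive)
  edge (8, 4)→(2, 16): d=(-6,12) right/bottom  bias=-1
  edge (2, 16)→(0, 10): d=(-2,-6) top-left  bias=+0
  edge (0, 10)→(8, 4): d=(8,-6) top-left  bias=+0
    (3,2)@(7, 5): e=[6,52,2] → █
    (4,2)@(9, 5): e=[-18,64,14] → ·
    (2,3)@(5, 7): e=[18,36,6] → █
    (3,3)@(7, 7): e=[-6,48,18] → ·
    (1,4)@(3, 9): e=[30,20,10] → █
    (3,4)@(7, 9): e=[-18,44,34] → ·
    (0,5)@(1, 11): e=[42,4,14] → █
    (2,5)@(5, 11): e=[-6,28,38] → ·
    (0,6)@(1, 13): e=[30,0,30] → █  [on edge]
    (2,6)@(5, 13): e=[-18,24,54] → ·
    (0,7)@(1, 15): e=[18,-4,46] → ·
    (1,7)@(3, 15): e=[-6,8,58] → ·
  covered (8 px):
    · · · · ·
    · · · · ·
    · · · █ ·
    · · █ · ·
    · █ █ · ·
    █ █ · · ·
    █ █ · · ·
    · · · · ·
T2:
  2·area = 36
  edge (4, 12)→(10, 0): d=(6,-12) top-left  bias=+0
  edge (10, 0)→(6, 14): d=(-4,14) right/bottom  bias=-1
  edge (6, 14)→(4, 12): d=(-2,-2) top-left  bias=+0
    (4,1)@(9, 3): e=[6,2,28] → █
    (4,2)@(9, 5): e=[18,-6,24] → ·
    (3,3)@(7, 7): e=[6,14,16] → █
    (4,3)@(9, 7): e=[30,-14,20] → ·
    (0,4)@(1, 9): e=[-54,90,0] → ·  [on edge]
    (3,4)@(7, 9): e=[18,6,12] → █
    (4,4)@(9, 9): e=[42,-22,16] → ·
    (1,5)@(3, 11): e=[-18,54,0] → ·  [on edge]
    (2,5)@(5, 11): e=[6,26,4] → █
    (3,5)@(7, 11): e=[30,-2,8] → ·
    (2,6)@(5, 13): e=[18,18,0] → █  [on edge]
    (3,6)@(7, 13): e=[42,-10,4] → ·
    (3,7)@(7, 15): e=[54,-18,0] → ·  [on edge]
  covered (5 px):
    · · · · ·
    · · · · █
    · · · · ·
    · · · █ ·
    · · · █ ·
    · · █ · ·
    · · █ · ·
    · · · · ·

Result: [18,0,18]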